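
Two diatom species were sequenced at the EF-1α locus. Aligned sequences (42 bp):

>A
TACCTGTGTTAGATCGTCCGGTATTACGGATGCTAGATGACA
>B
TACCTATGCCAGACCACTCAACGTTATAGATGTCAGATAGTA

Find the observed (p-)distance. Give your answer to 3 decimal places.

0.429

The sequences differ at 18 of 42 positions.
p = 18/42 = 0.428571… ≈ 0.429 (to 3 d.p.).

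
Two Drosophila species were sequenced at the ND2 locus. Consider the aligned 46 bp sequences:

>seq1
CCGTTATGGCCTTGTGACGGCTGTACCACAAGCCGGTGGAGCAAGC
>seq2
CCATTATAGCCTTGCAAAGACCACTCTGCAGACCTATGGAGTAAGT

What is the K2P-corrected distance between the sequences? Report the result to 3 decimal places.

0.667

Of 46 sites, 15 differences are transitions and 3 are transversions, so P = 15/46 ≈ 0.326087 and Q = 3/46 ≈ 0.065217.
Under the Kimura two-parameter model, d = −½ ln(1 − 2P − Q) − ¼ ln(1 − 2Q).
1 − 2P − Q = 0.282609, giving −½ ln(0.282609) = 0.631845.
1 − 2Q = 0.869566, giving −¼ ln(0.869566) = 0.034940.
d = 0.631845 + 0.034940 = 0.666785.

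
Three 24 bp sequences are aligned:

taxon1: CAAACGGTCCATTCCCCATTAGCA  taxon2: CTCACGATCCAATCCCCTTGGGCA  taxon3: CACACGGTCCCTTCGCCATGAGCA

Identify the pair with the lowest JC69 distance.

taxon1–taxon2: 7/24 differ, p = 0.292, d = 0.369.
taxon1–taxon3: 4/24 differ, p = 0.167, d = 0.188.
taxon2–taxon3: 7/24 differ, p = 0.292, d = 0.369.
The smallest distance is between taxon1 and taxon3.

taxon1 and taxon3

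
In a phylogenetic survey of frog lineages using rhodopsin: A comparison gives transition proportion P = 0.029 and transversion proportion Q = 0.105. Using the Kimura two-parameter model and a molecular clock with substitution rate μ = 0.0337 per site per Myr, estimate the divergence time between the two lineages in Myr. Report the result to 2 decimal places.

Under the Kimura two-parameter model, d = −½ ln(1 − 2P − Q) − ¼ ln(1 − 2Q).
1 − 2P − Q = 0.837, giving −½ ln(0.837) = 0.088966.
1 − 2Q = 0.79, giving −¼ ln(0.79) = 0.058931.
d = 0.088966 + 0.058931 = 0.147897.
Under a molecular clock d = 2μt, so t = d/(2μ) = 0.147897 / (2 × 0.0337) = 2.19 Myr.

2.19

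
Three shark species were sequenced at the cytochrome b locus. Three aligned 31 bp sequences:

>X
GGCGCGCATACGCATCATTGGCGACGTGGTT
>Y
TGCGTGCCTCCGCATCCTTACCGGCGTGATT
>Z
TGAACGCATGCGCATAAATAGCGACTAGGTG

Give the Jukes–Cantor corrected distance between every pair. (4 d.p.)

d(X,Y) = 0.3672, d(X,Z) = 0.4217, d(Y,Z) = 0.6913

X–Y: 9/31 sites differ → p ≈ 0.290323, d = −0.75 ln(1 − 0.387097) = 0.367161 ≈ 0.3672.
X–Z: 10/31 sites differ → p ≈ 0.322581, d = −0.75 ln(1 − 0.430108) = 0.421731 ≈ 0.4217.
Y–Z: 14/31 sites differ → p ≈ 0.451613, d = −0.75 ln(1 − 0.602151) = 0.691262 ≈ 0.6913.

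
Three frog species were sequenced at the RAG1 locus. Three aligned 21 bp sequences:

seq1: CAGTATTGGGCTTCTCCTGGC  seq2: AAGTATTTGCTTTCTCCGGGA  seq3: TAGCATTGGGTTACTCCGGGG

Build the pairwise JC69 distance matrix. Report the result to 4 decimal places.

seq1–seq2: 6/21 sites differ → p ≈ 0.285714, d = −0.75 ln(1 − 0.380952) = 0.359679 ≈ 0.3597.
seq1–seq3: 6/21 sites differ → p ≈ 0.285714, d = −0.75 ln(1 − 0.380952) = 0.359679 ≈ 0.3597.
seq2–seq3: 6/21 sites differ → p ≈ 0.285714, d = −0.75 ln(1 − 0.380952) = 0.359679 ≈ 0.3597.

d(seq1,seq2) = 0.3597, d(seq1,seq3) = 0.3597, d(seq2,seq3) = 0.3597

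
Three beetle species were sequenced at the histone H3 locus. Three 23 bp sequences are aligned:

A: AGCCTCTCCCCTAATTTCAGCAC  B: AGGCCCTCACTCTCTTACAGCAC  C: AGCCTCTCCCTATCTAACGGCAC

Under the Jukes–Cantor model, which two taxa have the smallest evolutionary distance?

B and C

A–B: 8/23 differ, p = 0.348, d = 0.467.
A–C: 7/23 differ, p = 0.304, d = 0.390.
B–C: 6/23 differ, p = 0.261, d = 0.321.
The smallest distance is between B and C.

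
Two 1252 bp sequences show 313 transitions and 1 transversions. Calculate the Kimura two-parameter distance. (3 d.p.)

P = 313/1252 = 0.25 and Q = 1/1252 ≈ 0.000799.
Under the Kimura two-parameter model, d = −½ ln(1 − 2P − Q) − ¼ ln(1 − 2Q).
1 − 2P − Q = 0.499201, giving −½ ln(0.499201) = 0.347373.
1 − 2Q = 0.998402, giving −¼ ln(0.998402) = 0.000400.
d = 0.347373 + 0.000400 = 0.347773.

0.348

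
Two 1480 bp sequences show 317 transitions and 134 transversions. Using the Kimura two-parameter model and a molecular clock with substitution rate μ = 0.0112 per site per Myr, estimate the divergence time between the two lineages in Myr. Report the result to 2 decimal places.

18.56

P = 317/1480 ≈ 0.214189 and Q = 134/1480 ≈ 0.090541.
Under the Kimura two-parameter model, d = −½ ln(1 − 2P − Q) − ¼ ln(1 − 2Q).
1 − 2P − Q = 0.481081, giving −½ ln(0.481081) = 0.365860.
1 − 2Q = 0.818918, giving −¼ ln(0.818918) = 0.049943.
d = 0.365860 + 0.049943 = 0.415803.
Under a molecular clock d = 2μt, so t = d/(2μ) = 0.415803 / (2 × 0.0112) = 18.56 Myr.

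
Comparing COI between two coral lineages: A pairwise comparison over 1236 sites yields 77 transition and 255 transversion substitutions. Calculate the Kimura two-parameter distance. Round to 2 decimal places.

P = 77/1236 ≈ 0.062298 and Q = 255/1236 ≈ 0.206311.
Under the Kimura two-parameter model, d = −½ ln(1 − 2P − Q) − ¼ ln(1 − 2Q).
1 − 2P − Q = 0.669093, giving −½ ln(0.669093) = 0.200916.
1 − 2Q = 0.587378, giving −¼ ln(0.587378) = 0.133022.
d = 0.200916 + 0.133022 = 0.333938.

0.33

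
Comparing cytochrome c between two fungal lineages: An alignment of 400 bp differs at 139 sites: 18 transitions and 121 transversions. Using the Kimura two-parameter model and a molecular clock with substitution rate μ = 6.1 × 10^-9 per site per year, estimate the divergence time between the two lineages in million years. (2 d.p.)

P = 18/400 = 0.045 and Q = 121/400 = 0.3025.
Under the Kimura two-parameter model, d = −½ ln(1 − 2P − Q) − ¼ ln(1 − 2Q).
1 − 2P − Q = 0.6075, giving −½ ln(0.6075) = 0.249202.
1 − 2Q = 0.395, giving −¼ ln(0.395) = 0.232217.
d = 0.249202 + 0.232217 = 0.481419.
Under a molecular clock d = 2μt, so t = d/(2μ) = 0.481419 / (2 × 6.1 × 10^-9) = 39.46 million years.

39.46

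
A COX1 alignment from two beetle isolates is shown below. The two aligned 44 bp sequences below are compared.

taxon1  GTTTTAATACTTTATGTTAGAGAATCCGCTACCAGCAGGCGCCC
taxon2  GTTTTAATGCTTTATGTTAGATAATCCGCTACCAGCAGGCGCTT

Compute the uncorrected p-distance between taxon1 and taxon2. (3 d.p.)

The sequences differ at 4 of 44 positions (sites 9, 22, 43, 44).
p = 4/44 = 0.090909… ≈ 0.091 (to 3 d.p.).

0.091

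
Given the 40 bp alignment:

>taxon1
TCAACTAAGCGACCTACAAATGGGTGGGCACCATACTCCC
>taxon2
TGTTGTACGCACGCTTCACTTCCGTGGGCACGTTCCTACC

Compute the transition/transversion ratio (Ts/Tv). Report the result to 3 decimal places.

0.063

Transitions are A↔G and C↔T; transversions are all other mismatches.
Transitions: 1. Transversions: 16.
R = 1/16 = 0.0625 ≈ 0.063 (to 3 d.p.).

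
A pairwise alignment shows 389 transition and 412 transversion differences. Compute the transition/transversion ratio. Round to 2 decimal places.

R = 389/412 = 0.944174… ≈ 0.94 (to 2 d.p.).

0.94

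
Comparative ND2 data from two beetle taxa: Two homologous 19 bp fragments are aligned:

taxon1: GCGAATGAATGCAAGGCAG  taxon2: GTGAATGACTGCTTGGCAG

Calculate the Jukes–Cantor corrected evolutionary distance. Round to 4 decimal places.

The sequences differ at 4 of 19 sites (2, 9, 13, 14), so p = 4/19 ≈ 0.210526.
d = −(3/4) ln(1 − 4p/3) = −0.75 ln(1 − 0.280701) = −0.75 ln(0.719299)
  = −0.75 × (-0.329478) = 0.247109 substitutions/site.

0.2471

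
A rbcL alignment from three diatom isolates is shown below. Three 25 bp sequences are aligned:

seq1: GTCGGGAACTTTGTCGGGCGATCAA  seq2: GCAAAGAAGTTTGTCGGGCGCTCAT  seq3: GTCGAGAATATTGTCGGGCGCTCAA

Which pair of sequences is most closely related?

seq1–seq2: 7/25 differ, p = 0.280, d = 0.351.
seq1–seq3: 4/25 differ, p = 0.160, d = 0.180.
seq2–seq3: 6/25 differ, p = 0.240, d = 0.289.
The smallest distance is between seq1 and seq3.

seq1 and seq3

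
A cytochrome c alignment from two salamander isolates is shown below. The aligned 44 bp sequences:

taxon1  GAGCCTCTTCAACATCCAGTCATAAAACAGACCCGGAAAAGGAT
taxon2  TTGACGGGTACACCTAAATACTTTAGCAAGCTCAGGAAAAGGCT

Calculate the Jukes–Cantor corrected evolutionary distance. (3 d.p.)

The sequences differ at 22 of 44 sites, so p = 22/44 = 0.5.
d = −(3/4) ln(1 − 4p/3) = −0.75 ln(1 − 0.666667) = −0.75 ln(0.333333)
  = −0.75 × (-1.098613) = 0.823960 substitutions/site.

0.824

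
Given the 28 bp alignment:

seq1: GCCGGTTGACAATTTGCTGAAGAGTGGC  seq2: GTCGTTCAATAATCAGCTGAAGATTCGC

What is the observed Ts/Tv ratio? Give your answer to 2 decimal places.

Transitions are A↔G and C↔T; transversions are all other mismatches.
Transitions: 5. Transversions: 4.
R = 5/4 = 1.25.

1.25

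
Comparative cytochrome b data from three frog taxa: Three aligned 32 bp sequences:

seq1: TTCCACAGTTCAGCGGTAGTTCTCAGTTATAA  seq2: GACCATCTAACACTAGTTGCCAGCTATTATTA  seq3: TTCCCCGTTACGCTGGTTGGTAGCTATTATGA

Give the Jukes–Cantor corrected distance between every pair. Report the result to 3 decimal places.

seq1–seq2: 18/32 sites differ → p = 0.5625, d = −0.75 ln(1 − 0.75) = 1.039721 ≈ 1.040.
seq1–seq3: 14/32 sites differ → p = 0.4375, d = −0.75 ln(1 − 0.583333) = 0.656601 ≈ 0.657.
seq2–seq3: 11/32 sites differ → p = 0.34375, d = −0.75 ln(1 − 0.458333) = 0.459828 ≈ 0.460.

d(seq1,seq2) = 1.040, d(seq1,seq3) = 0.657, d(seq2,seq3) = 0.460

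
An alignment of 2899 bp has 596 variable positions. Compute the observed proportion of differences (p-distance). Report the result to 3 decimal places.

0.206

p = 596/2899 = 0.205588… ≈ 0.206 (to 3 d.p.).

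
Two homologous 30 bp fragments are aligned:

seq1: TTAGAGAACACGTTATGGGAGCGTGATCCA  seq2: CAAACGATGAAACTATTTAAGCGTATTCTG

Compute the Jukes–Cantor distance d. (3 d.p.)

The sequences differ at 16 of 30 sites, so p = 16/30 ≈ 0.533333.
d = −(3/4) ln(1 − 4p/3) = −0.75 ln(1 − 0.711111) = −0.75 ln(0.288889)
  = −0.75 × (-1.241713) = 0.931285 substitutions/site.

0.931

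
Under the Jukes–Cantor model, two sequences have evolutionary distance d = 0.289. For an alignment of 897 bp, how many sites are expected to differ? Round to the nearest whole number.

Invert JC69: p = (3/4)(1 − e^(−4d/3)) = 0.75 × (1 − e^(-0.385333)) = 0.75 × (1 − 0.680224) = 0.239832.
Expected differing sites = pL ≈ 0.239832 × 897 = 215.129304 ≈ 215.

215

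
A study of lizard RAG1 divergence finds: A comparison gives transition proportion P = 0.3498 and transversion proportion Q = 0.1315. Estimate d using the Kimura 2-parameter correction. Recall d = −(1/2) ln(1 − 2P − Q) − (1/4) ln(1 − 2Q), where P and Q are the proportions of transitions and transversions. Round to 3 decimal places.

0.966

Under the Kimura two-parameter model, d = −½ ln(1 − 2P − Q) − ¼ ln(1 − 2Q).
1 − 2P − Q = 0.1689, giving −½ ln(0.1689) = 0.889224.
1 − 2Q = 0.737, giving −¼ ln(0.737) = 0.076292.
d = 0.889224 + 0.076292 = 0.965516.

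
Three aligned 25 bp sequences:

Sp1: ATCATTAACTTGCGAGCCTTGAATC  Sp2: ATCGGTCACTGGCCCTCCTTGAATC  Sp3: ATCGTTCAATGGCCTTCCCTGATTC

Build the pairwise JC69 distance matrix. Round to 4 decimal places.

Sp1–Sp2: 7/25 sites differ → p = 0.28, d = −0.75 ln(1 − 0.373333) = 0.350505 ≈ 0.3505.
Sp1–Sp3: 9/25 sites differ → p = 0.36, d = −0.75 ln(1 − 0.48) = 0.490445 ≈ 0.4904.
Sp2–Sp3: 5/25 sites differ → p = 0.2, d = −0.75 ln(1 − 0.266667) = 0.232617 ≈ 0.2326.

d(Sp1,Sp2) = 0.3505, d(Sp1,Sp3) = 0.4904, d(Sp2,Sp3) = 0.2326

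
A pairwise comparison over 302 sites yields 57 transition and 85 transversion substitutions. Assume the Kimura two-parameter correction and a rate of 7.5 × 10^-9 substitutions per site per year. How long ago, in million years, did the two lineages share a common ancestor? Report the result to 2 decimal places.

P = 57/302 ≈ 0.188742 and Q = 85/302 ≈ 0.281457.
Under the Kimura two-parameter model, d = −½ ln(1 − 2P − Q) − ¼ ln(1 − 2Q).
1 − 2P − Q = 0.341059, giving −½ ln(0.341059) = 0.537850.
1 − 2Q = 0.437086, giving −¼ ln(0.437086) = 0.206906.
d = 0.537850 + 0.206906 = 0.744756.
Under a molecular clock d = 2μt, so t = d/(2μ) = 0.744756 / (2 × 7.5 × 10^-9) = 49.65 million years.

49.65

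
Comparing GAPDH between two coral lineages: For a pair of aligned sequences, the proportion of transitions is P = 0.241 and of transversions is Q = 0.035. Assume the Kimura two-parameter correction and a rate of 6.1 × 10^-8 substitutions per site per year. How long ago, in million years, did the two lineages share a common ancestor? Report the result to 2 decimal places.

3.13

Under the Kimura two-parameter model, d = −½ ln(1 − 2P − Q) − ¼ ln(1 − 2Q).
1 − 2P − Q = 0.483, giving −½ ln(0.483) = 0.363869.
1 − 2Q = 0.93, giving −¼ ln(0.93) = 0.018143.
d = 0.363869 + 0.018143 = 0.382012.
Under a molecular clock d = 2μt, so t = d/(2μ) = 0.382012 / (2 × 6.1 × 10^-8) = 3.13 million years.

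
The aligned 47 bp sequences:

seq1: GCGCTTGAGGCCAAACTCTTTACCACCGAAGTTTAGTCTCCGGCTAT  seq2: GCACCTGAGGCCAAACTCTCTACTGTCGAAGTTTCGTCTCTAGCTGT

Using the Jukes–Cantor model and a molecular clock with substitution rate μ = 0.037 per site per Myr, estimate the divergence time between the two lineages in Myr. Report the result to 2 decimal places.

The sequences differ at 10 of 47 sites (3, 5, 20, 24, 25, 26, 35, 41, 42, 46), so p = 10/47 ≈ 0.212766.
d = −(3/4) ln(1 − 4p/3) = −0.75 ln(1 − 0.283688) = −0.75 ln(0.716312)
  = −0.75 × (-0.333639) = 0.250229 substitutions/site.
Under a molecular clock d = 2μt, so t = d/(2μ) = 0.250229 / (2 × 0.037) = 3.38 Myr.

3.38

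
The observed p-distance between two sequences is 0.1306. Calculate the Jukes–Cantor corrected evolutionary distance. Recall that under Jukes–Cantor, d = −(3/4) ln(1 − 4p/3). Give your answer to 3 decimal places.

0.143

d = −(3/4) ln(1 − 4p/3) = −0.75 ln(1 − 0.174133) = −0.75 ln(0.825867)
  = −0.75 × (-0.191322) = 0.143492 substitutions/site.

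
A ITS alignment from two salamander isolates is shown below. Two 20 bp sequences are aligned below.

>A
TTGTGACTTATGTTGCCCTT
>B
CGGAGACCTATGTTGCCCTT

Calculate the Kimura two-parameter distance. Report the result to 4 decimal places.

0.2341

Of 20 sites, 2 differences are transitions and 2 are transversions, so P = 2/20 = 0.1 and Q = 2/20 = 0.1.
Under the Kimura two-parameter model, d = −½ ln(1 − 2P − Q) − ¼ ln(1 − 2Q).
1 − 2P − Q = 0.7, giving −½ ln(0.7) = 0.178337.
1 − 2Q = 0.8, giving −¼ ln(0.8) = 0.055786.
d = 0.178337 + 0.055786 = 0.234123.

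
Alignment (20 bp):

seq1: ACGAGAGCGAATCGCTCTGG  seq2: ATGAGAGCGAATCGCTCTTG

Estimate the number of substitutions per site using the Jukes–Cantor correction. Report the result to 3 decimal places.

0.107

The sequences differ at 2 of 20 sites (2, 19), so p = 2/20 = 0.1.
d = −(3/4) ln(1 − 4p/3) = −0.75 ln(1 − 0.133333) = −0.75 ln(0.866667)
  = −0.75 × (-0.143100) = 0.107325 substitutions/site.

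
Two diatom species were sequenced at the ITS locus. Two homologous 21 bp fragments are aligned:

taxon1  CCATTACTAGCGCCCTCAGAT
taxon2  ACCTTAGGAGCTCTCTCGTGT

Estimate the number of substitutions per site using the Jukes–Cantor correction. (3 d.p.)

0.635

The sequences differ at 9 of 21 sites (1, 3, 7, 8, 12, 14, 18, 19, 20), so p = 9/21 ≈ 0.428571.
d = −(3/4) ln(1 − 4p/3) = −0.75 ln(1 − 0.571428) = −0.75 ln(0.428572)
  = −0.75 × (-0.847297) = 0.635473 substitutions/site.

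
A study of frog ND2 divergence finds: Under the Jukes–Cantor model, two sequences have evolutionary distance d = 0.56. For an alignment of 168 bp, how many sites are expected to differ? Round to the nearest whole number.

66

Invert JC69: p = (3/4)(1 − e^(−4d/3)) = 0.75 × (1 − e^(-0.746667)) = 0.75 × (1 − 0.473944) = 0.394542.
Expected differing sites = pL ≈ 0.394542 × 168 = 66.283056 ≈ 66.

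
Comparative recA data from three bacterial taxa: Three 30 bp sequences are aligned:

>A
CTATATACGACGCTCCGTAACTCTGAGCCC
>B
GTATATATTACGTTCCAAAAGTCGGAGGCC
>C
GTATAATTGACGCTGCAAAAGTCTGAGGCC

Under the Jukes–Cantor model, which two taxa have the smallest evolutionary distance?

A–B: 9/30 differ, p = 0.300, d = 0.383.
A–C: 9/30 differ, p = 0.300, d = 0.383.
B–C: 6/30 differ, p = 0.200, d = 0.233.
The smallest distance is between B and C.

B and C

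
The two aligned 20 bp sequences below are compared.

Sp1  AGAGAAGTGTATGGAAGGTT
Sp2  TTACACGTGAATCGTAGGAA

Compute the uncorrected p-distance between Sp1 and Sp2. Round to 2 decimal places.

The sequences differ at 9 of 20 positions (sites 1, 2, 4, 6, 10, 13, 15, 19, 20).
p = 9/20 = 0.45.

0.45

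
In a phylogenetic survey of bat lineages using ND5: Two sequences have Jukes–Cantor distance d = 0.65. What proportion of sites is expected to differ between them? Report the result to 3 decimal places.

0.435

p = (3/4)(1 − e^(−4d/3)) = 0.75 × (1 − e^(-0.866667)) = 0.75 × (1 − 0.420350) = 0.434738.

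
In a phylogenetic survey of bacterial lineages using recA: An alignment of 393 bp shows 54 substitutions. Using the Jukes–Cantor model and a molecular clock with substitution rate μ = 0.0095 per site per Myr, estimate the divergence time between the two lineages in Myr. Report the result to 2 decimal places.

p = 54/393 ≈ 0.137405.
d = −(3/4) ln(1 − 4p/3) = −0.75 ln(1 − 0.183207) = −0.75 ln(0.816793)
  = −0.75 × (-0.202370) = 0.151778 substitutions/site.
Under a molecular clock d = 2μt, so t = d/(2μ) = 0.151778 / (2 × 0.0095) = 7.99 Myr.

7.99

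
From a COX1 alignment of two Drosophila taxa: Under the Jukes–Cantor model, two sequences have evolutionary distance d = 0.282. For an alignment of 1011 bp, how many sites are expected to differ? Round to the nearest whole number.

238

Invert JC69: p = (3/4)(1 − e^(−4d/3)) = 0.75 × (1 − e^(-0.376)) = 0.75 × (1 − 0.686602) = 0.235049.
Expected differing sites = pL ≈ 0.235049 × 1011 = 237.634539 ≈ 238.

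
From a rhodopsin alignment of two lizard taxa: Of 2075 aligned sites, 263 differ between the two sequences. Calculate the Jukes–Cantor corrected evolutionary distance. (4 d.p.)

p = 263/2075 ≈ 0.126747.
d = −(3/4) ln(1 − 4p/3) = −0.75 ln(1 − 0.168996) = −0.75 ln(0.831004)
  = −0.75 × (-0.185121) = 0.138841 substitutions/site.

0.1388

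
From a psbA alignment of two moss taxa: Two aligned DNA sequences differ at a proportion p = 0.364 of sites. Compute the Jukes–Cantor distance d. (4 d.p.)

0.4982

d = −(3/4) ln(1 − 4p/3) = −0.75 ln(1 − 0.485333) = −0.75 ln(0.514667)
  = −0.75 × (-0.664235) = 0.498176 substitutions/site.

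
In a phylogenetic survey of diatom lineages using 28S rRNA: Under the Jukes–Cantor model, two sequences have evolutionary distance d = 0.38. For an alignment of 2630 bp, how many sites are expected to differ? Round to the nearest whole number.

Invert JC69: p = (3/4)(1 − e^(−4d/3)) = 0.75 × (1 − e^(-0.506667)) = 0.75 × (1 − 0.602500) = 0.298125.
Expected differing sites = pL ≈ 0.298125 × 2630 = 784.06875 ≈ 784.

784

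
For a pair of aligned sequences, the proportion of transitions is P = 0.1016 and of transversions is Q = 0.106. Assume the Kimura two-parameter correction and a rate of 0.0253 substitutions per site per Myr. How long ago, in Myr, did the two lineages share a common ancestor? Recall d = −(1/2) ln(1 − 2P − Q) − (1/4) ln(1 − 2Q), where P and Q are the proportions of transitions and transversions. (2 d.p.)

Under the Kimura two-parameter model, d = −½ ln(1 − 2P − Q) − ¼ ln(1 − 2Q).
1 − 2P − Q = 0.6908, giving −½ ln(0.6908) = 0.184952.
1 − 2Q = 0.788, giving −¼ ln(0.788) = 0.059564.
d = 0.184952 + 0.059564 = 0.244516.
Under a molecular clock d = 2μt, so t = d/(2μ) = 0.244516 / (2 × 0.0253) = 4.83 Myr.

4.83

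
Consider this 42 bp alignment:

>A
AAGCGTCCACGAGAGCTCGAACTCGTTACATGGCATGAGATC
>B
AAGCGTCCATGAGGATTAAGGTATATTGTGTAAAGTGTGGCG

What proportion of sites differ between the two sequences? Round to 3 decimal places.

0.548

The sequences differ at 23 of 42 positions.
p = 23/42 = 0.547619… ≈ 0.548 (to 3 d.p.).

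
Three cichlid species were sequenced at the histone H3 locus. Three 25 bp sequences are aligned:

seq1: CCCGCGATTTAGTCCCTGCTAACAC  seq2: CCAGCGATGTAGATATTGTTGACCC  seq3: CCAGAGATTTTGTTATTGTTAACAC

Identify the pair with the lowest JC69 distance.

seq2 and seq3

seq1–seq2: 9/25 differ, p = 0.360, d = 0.490.
seq1–seq3: 7/25 differ, p = 0.280, d = 0.351.
seq2–seq3: 6/25 differ, p = 0.240, d = 0.289.
The smallest distance is between seq2 and seq3.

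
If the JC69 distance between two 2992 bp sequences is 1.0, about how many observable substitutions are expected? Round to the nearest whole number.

1652

Invert JC69: p = (3/4)(1 − e^(−4d/3)) = 0.75 × (1 − e^(-1.333333)) = 0.75 × (1 − 0.263597) = 0.552302.
Expected differing sites = pL ≈ 0.552302 × 2992 = 1652.487584 ≈ 1652.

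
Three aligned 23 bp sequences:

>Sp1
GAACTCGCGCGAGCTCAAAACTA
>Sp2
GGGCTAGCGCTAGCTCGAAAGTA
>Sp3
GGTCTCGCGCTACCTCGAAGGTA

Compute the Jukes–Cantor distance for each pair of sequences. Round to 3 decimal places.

d(Sp1,Sp2) = 0.321, d(Sp1,Sp3) = 0.390, d(Sp2,Sp3) = 0.198

Sp1–Sp2: 6/23 sites differ → p ≈ 0.26087, d = −0.75 ln(1 − 0.347827) = 0.320584 ≈ 0.321.
Sp1–Sp3: 7/23 sites differ → p ≈ 0.304348, d = −0.75 ln(1 − 0.405797) = 0.390401 ≈ 0.390.
Sp2–Sp3: 4/23 sites differ → p ≈ 0.173913, d = −0.75 ln(1 − 0.231884) = 0.197861 ≈ 0.198.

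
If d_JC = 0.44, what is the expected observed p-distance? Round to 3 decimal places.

p = (3/4)(1 − e^(−4d/3)) = 0.75 × (1 − e^(-0.586667)) = 0.75 × (1 − 0.556178) = 0.332867.

0.333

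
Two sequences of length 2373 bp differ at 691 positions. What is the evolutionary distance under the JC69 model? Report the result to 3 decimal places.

p = 691/2373 ≈ 0.291193.
d = −(3/4) ln(1 − 4p/3) = −0.75 ln(1 − 0.388257) = −0.75 ln(0.611743)
  = −0.75 × (-0.491443) = 0.368582 substitutions/site.

0.369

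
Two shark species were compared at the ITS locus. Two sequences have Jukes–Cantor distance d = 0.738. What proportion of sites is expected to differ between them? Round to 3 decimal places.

p = (3/4)(1 − e^(−4d/3)) = 0.75 × (1 − e^(-0.984)) = 0.75 × (1 − 0.373813) = 0.469640.

0.470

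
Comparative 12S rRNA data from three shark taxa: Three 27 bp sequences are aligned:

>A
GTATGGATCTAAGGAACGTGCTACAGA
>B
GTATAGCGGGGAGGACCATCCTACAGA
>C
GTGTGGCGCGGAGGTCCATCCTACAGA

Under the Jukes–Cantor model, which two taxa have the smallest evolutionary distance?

B and C

A–B: 9/27 differ, p = 0.333, d = 0.441.
A–C: 9/27 differ, p = 0.333, d = 0.441.
B–C: 4/27 differ, p = 0.148, d = 0.165.
The smallest distance is between B and C.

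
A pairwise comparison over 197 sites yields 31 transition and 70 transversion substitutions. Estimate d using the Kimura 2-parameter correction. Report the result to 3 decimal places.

P = 31/197 ≈ 0.15736 and Q = 70/197 ≈ 0.35533.
Under the Kimura two-parameter model, d = −½ ln(1 − 2P − Q) − ¼ ln(1 − 2Q).
1 − 2P − Q = 0.32995, giving −½ ln(0.32995) = 0.554407.
1 − 2Q = 0.28934, giving −¼ ln(0.28934) = 0.310038.
d = 0.554407 + 0.310038 = 0.864445.

0.864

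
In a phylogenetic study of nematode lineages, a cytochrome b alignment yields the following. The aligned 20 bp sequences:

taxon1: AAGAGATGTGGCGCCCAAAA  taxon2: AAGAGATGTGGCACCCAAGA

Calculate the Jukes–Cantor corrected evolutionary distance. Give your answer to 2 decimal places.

0.11

The sequences differ at 2 of 20 sites (13, 19), so p = 2/20 = 0.1.
d = −(3/4) ln(1 − 4p/3) = −0.75 ln(1 − 0.133333) = −0.75 ln(0.866667)
  = −0.75 × (-0.143100) = 0.107325 substitutions/site.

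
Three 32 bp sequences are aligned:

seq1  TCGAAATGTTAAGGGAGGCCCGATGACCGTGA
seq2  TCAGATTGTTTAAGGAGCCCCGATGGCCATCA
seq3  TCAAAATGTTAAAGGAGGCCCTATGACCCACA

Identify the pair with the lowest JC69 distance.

seq1 and seq3

seq1–seq2: 9/32 differ, p = 0.281, d = 0.353.
seq1–seq3: 6/32 differ, p = 0.188, d = 0.216.
seq2–seq3: 8/32 differ, p = 0.250, d = 0.304.
The smallest distance is between seq1 and seq3.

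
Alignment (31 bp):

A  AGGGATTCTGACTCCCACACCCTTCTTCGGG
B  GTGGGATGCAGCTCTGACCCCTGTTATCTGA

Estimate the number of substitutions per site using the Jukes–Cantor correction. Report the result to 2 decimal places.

The sequences differ at 17 of 31 sites, so p = 17/31 ≈ 0.548387.
d = −(3/4) ln(1 − 4p/3) = −0.75 ln(1 − 0.731183) = −0.75 ln(0.268817)
  = −0.75 × (-1.313724) = 0.985293 substitutions/site.

0.99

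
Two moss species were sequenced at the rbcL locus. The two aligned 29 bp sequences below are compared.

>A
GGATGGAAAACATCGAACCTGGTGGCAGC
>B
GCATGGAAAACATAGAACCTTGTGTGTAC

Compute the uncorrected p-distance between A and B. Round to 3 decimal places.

0.241

The sequences differ at 7 of 29 positions (sites 2, 14, 21, 25, 26, 27, 28).
p = 7/29 = 0.241379… ≈ 0.241 (to 3 d.p.).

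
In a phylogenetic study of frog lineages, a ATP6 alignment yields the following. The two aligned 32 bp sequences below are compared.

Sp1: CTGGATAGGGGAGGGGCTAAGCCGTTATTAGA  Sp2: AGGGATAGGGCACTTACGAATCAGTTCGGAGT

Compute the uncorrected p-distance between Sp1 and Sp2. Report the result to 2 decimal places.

0.44

The sequences differ at 14 of 32 positions.
p = 14/32 = 0.4375 ≈ 0.44 (to 2 d.p.).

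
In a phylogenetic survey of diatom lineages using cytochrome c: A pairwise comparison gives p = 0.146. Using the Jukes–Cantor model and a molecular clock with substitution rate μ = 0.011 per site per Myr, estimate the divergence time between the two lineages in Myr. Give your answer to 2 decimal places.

d = −(3/4) ln(1 − 4p/3) = −0.75 ln(1 − 0.194667) = −0.75 ln(0.805333)
  = −0.75 × (-0.216499) = 0.162374 substitutions/site.
Under a molecular clock d = 2μt, so t = d/(2μ) = 0.162374 / (2 × 0.011) = 7.38 Myr.

7.38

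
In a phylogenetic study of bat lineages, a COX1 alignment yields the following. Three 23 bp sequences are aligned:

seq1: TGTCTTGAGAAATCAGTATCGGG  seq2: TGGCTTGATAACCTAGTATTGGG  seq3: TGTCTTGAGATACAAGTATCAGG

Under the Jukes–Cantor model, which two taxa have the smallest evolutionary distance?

seq1–seq2: 6/23 differ, p = 0.261, d = 0.321.
seq1–seq3: 4/23 differ, p = 0.174, d = 0.198.
seq2–seq3: 7/23 differ, p = 0.304, d = 0.390.
The smallest distance is between seq1 and seq3.

seq1 and seq3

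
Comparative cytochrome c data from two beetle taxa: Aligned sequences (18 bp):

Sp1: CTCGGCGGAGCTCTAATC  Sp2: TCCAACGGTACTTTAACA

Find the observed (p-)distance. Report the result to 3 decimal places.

0.500

The sequences differ at 9 of 18 positions (sites 1, 2, 4, 5, 9, 10, 13, 17, 18).
p = 9/18 = 0.500.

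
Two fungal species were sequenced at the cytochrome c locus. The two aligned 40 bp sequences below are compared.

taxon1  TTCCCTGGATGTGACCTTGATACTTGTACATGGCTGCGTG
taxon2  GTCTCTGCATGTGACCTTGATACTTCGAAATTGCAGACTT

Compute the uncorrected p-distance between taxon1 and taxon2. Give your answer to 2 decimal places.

0.28

The sequences differ at 11 of 40 positions.
p = 11/40 = 0.275 ≈ 0.28 (to 2 d.p.).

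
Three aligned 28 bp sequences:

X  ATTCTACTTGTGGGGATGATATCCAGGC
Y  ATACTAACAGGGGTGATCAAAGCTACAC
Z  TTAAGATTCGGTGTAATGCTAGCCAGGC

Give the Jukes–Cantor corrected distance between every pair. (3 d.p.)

X–Y: 12/28 sites differ → p ≈ 0.428571, d = −0.75 ln(1 − 0.571428) = 0.635472 ≈ 0.635.
X–Z: 12/28 sites differ → p ≈ 0.428571, d = −0.75 ln(1 − 0.571428) = 0.635472 ≈ 0.635.
Y–Z: 14/28 sites differ → p = 0.5, d = −0.75 ln(1 − 0.666667) = 0.823960 ≈ 0.824.

d(X,Y) = 0.635, d(X,Z) = 0.635, d(Y,Z) = 0.824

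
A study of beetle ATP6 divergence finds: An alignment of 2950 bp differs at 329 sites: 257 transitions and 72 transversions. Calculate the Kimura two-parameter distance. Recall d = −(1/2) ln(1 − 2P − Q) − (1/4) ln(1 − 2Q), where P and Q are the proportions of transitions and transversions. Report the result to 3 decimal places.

P = 257/2950 ≈ 0.087119 and Q = 72/2950 ≈ 0.024407.
Under the Kimura two-parameter model, d = −½ ln(1 − 2P − Q) − ¼ ln(1 − 2Q).
1 − 2P − Q = 0.801355, giving −½ ln(0.801355) = 0.110726.
1 − 2Q = 0.951186, giving −¼ ln(0.951186) = 0.012511.
d = 0.110726 + 0.012511 = 0.123237.

0.123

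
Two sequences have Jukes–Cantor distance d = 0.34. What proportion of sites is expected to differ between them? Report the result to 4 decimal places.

0.2734

p = (3/4)(1 − e^(−4d/3)) = 0.75 × (1 − e^(-0.453333)) = 0.75 × (1 − 0.635506) = 0.273371.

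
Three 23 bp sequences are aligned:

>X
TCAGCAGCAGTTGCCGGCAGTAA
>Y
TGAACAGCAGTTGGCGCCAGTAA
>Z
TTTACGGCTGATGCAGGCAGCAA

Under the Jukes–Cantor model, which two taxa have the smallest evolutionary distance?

X and Y

X–Y: 4/23 differ, p = 0.174, d = 0.198.
X–Z: 8/23 differ, p = 0.348, d = 0.467.
Y–Z: 9/23 differ, p = 0.391, d = 0.553.
The smallest distance is between X and Y.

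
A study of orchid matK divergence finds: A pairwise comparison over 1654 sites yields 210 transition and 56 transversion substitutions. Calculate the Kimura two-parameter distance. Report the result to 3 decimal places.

P = 210/1654 ≈ 0.126965 and Q = 56/1654 ≈ 0.033857.
Under the Kimura two-parameter model, d = −½ ln(1 − 2P − Q) − ¼ ln(1 − 2Q).
1 − 2P − Q = 0.712213, giving −½ ln(0.712213) = 0.169689.
1 − 2Q = 0.932286, giving −¼ ln(0.932286) = 0.017529.
d = 0.169689 + 0.017529 = 0.187218.

0.187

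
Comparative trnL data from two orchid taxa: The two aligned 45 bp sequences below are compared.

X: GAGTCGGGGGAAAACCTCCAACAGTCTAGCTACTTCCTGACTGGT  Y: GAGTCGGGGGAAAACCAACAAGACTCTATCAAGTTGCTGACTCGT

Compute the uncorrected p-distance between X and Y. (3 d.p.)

The sequences differ at 9 of 45 positions (sites 17, 18, 22, 24, 29, 31, 33, 36, 43).
p = 9/45 = 0.200.

0.200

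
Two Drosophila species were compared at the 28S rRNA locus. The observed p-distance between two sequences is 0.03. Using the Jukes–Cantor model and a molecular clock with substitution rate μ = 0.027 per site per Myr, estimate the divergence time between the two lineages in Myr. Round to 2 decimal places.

d = −(3/4) ln(1 − 4p/3) = −0.75 ln(1 − 0.04) = −0.75 ln(0.96)
  = −0.75 × (-0.040822) = 0.030617 substitutions/site.
Under a molecular clock d = 2μt, so t = d/(2μ) = 0.030617 / (2 × 0.027) = 0.57 Myr.

0.57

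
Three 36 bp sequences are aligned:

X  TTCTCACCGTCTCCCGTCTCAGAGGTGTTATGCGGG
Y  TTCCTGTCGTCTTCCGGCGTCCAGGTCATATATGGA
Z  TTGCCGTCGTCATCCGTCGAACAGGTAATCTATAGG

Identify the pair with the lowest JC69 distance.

X–Y: 15/36 differ, p = 0.417, d = 0.608.
X–Z: 15/36 differ, p = 0.417, d = 0.608.
Y–Z: 10/36 differ, p = 0.278, d = 0.347.
The smallest distance is between Y and Z.

Y and Z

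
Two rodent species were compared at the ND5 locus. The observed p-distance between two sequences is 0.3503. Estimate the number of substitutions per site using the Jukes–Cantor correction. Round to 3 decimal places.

0.472

d = −(3/4) ln(1 − 4p/3) = −0.75 ln(1 − 0.467067) = −0.75 ln(0.532933)
  = −0.75 × (-0.629360) = 0.472020 substitutions/site.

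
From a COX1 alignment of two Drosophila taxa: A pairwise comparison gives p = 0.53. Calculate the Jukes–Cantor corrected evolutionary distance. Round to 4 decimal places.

0.9198

d = −(3/4) ln(1 − 4p/3) = −0.75 ln(1 − 0.706667) = −0.75 ln(0.293333)
  = −0.75 × (-1.226447) = 0.919835 substitutions/site.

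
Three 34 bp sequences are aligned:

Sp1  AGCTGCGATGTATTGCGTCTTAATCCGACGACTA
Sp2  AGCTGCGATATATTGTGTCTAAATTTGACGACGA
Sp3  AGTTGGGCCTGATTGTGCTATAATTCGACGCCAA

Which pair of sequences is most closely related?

Sp1 and Sp2

Sp1–Sp2: 6/34 differ, p = 0.176, d = 0.201.
Sp1–Sp3: 13/34 differ, p = 0.382, d = 0.535.
Sp2–Sp3: 13/34 differ, p = 0.382, d = 0.535.
The smallest distance is between Sp1 and Sp2.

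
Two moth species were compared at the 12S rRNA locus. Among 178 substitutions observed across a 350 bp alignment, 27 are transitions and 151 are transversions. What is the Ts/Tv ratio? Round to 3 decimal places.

0.179

R = 27/151 = 0.178807… ≈ 0.179 (to 3 d.p.).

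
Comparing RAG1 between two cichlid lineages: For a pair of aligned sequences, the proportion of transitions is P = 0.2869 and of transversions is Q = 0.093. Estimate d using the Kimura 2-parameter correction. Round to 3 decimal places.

Under the Kimura two-parameter model, d = −½ ln(1 − 2P − Q) − ¼ ln(1 − 2Q).
1 − 2P − Q = 0.3332, giving −½ ln(0.3332) = 0.549506.
1 − 2Q = 0.814, giving −¼ ln(0.814) = 0.051449.
d = 0.549506 + 0.051449 = 0.600955.

0.601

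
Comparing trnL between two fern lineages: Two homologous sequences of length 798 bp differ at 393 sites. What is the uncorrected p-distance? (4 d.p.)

p = 393/798 = 0.492481… ≈ 0.4925 (to 4 d.p.).

0.4925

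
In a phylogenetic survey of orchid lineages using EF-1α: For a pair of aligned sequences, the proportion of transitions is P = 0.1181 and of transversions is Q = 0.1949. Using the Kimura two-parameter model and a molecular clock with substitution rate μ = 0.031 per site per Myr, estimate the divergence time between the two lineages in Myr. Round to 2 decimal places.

Under the Kimura two-parameter model, d = −½ ln(1 − 2P − Q) − ¼ ln(1 − 2Q).
1 − 2P − Q = 0.5689, giving −½ ln(0.5689) = 0.282025.
1 − 2Q = 0.6102, giving −¼ ln(0.6102) = 0.123492.
d = 0.282025 + 0.123492 = 0.405517.
Under a molecular clock d = 2μt, so t = d/(2μ) = 0.405517 / (2 × 0.031) = 6.54 Myr.

6.54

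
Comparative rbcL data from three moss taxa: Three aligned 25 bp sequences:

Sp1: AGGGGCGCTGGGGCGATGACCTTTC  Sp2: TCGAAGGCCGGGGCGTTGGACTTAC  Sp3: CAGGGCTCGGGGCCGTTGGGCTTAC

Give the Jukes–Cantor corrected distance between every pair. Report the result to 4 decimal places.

d(Sp1,Sp2) = 0.5716, d(Sp1,Sp3) = 0.4904, d(Sp2,Sp3) = 0.4904

Sp1–Sp2: 10/25 sites differ → p = 0.4, d = −0.75 ln(1 − 0.533333) = 0.571605 ≈ 0.5716.
Sp1–Sp3: 9/25 sites differ → p = 0.36, d = −0.75 ln(1 − 0.48) = 0.490445 ≈ 0.4904.
Sp2–Sp3: 9/25 sites differ → p = 0.36, d = −0.75 ln(1 − 0.48) = 0.490445 ≈ 0.4904.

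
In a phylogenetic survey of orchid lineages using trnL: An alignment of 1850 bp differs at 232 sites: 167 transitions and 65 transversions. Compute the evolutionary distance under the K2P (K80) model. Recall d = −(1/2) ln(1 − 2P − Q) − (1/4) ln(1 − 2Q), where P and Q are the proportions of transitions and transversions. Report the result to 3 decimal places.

0.140

P = 167/1850 ≈ 0.09027 and Q = 65/1850 ≈ 0.035135.
Under the Kimura two-parameter model, d = −½ ln(1 − 2P − Q) − ¼ ln(1 − 2Q).
1 − 2P − Q = 0.784325, giving −½ ln(0.784325) = 0.121466.
1 − 2Q = 0.92973, giving −¼ ln(0.92973) = 0.018215.
d = 0.121466 + 0.018215 = 0.139681.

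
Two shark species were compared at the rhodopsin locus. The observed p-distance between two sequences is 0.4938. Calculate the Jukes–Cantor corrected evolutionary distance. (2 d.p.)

0.81

d = −(3/4) ln(1 − 4p/3) = −0.75 ln(1 − 0.6584) = −0.75 ln(0.3416)
  = −0.75 × (-1.074115) = 0.805586 substitutions/site.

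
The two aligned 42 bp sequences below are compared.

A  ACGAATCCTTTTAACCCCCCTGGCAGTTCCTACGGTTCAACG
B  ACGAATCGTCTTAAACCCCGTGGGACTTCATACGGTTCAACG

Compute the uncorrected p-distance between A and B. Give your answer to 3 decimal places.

0.167

The sequences differ at 7 of 42 positions (sites 8, 10, 15, 20, 24, 26, 30).
p = 7/42 = 0.166666… ≈ 0.167 (to 3 d.p.).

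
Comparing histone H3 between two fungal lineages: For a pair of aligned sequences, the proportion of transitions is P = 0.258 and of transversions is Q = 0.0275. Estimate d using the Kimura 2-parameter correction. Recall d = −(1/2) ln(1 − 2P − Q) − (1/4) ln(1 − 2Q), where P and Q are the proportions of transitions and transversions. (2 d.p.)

Under the Kimura two-parameter model, d = −½ ln(1 − 2P − Q) − ¼ ln(1 − 2Q).
1 − 2P − Q = 0.4565, giving −½ ln(0.4565) = 0.392083.
1 − 2Q = 0.945, giving −¼ ln(0.945) = 0.014143.
d = 0.392083 + 0.014143 = 0.406226.

0.41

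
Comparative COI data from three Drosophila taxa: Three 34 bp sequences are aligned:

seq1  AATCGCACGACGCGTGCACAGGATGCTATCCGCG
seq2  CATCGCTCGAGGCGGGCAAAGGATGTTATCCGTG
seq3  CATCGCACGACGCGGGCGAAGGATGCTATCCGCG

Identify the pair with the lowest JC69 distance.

seq1–seq2: 7/34 differ, p = 0.206, d = 0.241.
seq1–seq3: 4/34 differ, p = 0.118, d = 0.128.
seq2–seq3: 5/34 differ, p = 0.147, d = 0.164.
The smallest distance is between seq1 and seq3.

seq1 and seq3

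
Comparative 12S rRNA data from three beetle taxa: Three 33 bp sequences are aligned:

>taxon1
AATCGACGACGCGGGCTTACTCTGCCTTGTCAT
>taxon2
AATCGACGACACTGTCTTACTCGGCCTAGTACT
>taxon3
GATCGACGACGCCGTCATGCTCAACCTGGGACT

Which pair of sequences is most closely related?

taxon1 and taxon2

taxon1–taxon2: 7/33 differ, p = 0.212, d = 0.249.
taxon1–taxon3: 11/33 differ, p = 0.333, d = 0.441.
taxon2–taxon3: 9/33 differ, p = 0.273, d = 0.339.
The smallest distance is between taxon1 and taxon2.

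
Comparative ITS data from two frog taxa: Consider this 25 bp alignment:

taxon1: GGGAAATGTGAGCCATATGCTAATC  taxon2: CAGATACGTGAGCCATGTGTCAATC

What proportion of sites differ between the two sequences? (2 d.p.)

The sequences differ at 7 of 25 positions (sites 1, 2, 5, 7, 17, 20, 21).
p = 7/25 = 0.28.

0.28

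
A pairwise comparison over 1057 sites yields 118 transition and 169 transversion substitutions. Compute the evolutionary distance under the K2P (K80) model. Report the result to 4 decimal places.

P = 118/1057 ≈ 0.111637 and Q = 169/1057 ≈ 0.159886.
Under the Kimura two-parameter model, d = −½ ln(1 − 2P − Q) − ¼ ln(1 − 2Q).
1 − 2P − Q = 0.61684, giving −½ ln(0.61684) = 0.241573.
1 − 2Q = 0.680228, giving −¼ ln(0.680228) = 0.096332.
d = 0.241573 + 0.096332 = 0.337905.

0.3379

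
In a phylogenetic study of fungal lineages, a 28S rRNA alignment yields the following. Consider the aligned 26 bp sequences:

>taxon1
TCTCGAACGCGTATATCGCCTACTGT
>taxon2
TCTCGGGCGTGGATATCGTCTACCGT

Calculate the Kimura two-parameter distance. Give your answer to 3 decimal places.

Of 26 sites, 5 differences are transitions and 1 are transversions, so P = 5/26 ≈ 0.192308 and Q = 1/26 ≈ 0.038462.
Under the Kimura two-parameter model, d = −½ ln(1 − 2P − Q) − ¼ ln(1 − 2Q).
1 − 2P − Q = 0.576922, giving −½ ln(0.576922) = 0.275024.
1 − 2Q = 0.923076, giving −¼ ln(0.923076) = 0.020011.
d = 0.275024 + 0.020011 = 0.295035.

0.295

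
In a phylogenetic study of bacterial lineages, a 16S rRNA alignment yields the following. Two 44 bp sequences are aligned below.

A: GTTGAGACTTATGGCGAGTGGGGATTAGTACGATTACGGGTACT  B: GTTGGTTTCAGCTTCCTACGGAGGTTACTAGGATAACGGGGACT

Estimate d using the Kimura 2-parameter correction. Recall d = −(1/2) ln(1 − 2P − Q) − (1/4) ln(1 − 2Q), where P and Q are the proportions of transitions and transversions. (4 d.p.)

Of 44 sites, 9 differences are transitions and 11 are transversions, so P = 9/44 ≈ 0.204545 and Q = 11/44 = 0.25.
Under the Kimura two-parameter model, d = −½ ln(1 − 2P − Q) − ¼ ln(1 − 2Q).
1 − 2P − Q = 0.34091, giving −½ ln(0.34091) = 0.538068.
1 − 2Q = 0.5, giving −¼ ln(0.5) = 0.173287.
d = 0.538068 + 0.173287 = 0.711355.

0.7114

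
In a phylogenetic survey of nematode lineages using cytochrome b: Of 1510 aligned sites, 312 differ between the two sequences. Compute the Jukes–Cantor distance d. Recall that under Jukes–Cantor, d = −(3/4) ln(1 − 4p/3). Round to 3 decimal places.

p = 312/1510 ≈ 0.206623.
d = −(3/4) ln(1 − 4p/3) = −0.75 ln(1 − 0.275497) = −0.75 ln(0.724503)
  = −0.75 × (-0.322269) = 0.241702 substitutions/site.

0.242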